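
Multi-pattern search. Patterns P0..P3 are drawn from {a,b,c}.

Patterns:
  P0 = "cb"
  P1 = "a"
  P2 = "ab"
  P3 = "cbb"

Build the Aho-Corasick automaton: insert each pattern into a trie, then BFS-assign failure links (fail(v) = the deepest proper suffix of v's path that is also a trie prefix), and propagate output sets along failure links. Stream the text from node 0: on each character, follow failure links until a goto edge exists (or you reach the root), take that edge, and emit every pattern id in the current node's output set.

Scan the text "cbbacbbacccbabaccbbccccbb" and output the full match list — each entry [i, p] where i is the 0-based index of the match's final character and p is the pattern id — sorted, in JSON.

Build automaton:
Trie (insert patterns):
  0='ε' goto a→3 c→1
  1='c' goto b→2
  2='cb' goto b→5  ←P0
  3='a' goto b→4  ←P1
  4='ab' goto ·  ←P2
  5='cbb' goto ·  ←P3

Failure links (BFS by depth):
  fail(1) 'c': from fail(0)=0 chase 'c': 0 ⇒ 0;  out=∅∪out(0)=∅
  fail(3) 'a': from fail(0)=0 chase 'a': 0 ⇒ 0;  out={1}∪out(0)={1}
  fail(2) 'cb': from fail(1)=0 chase 'b': 0 ⇒ 0;  out={0}∪out(0)={0}
  fail(4) 'ab': from fail(3)=0 chase 'b': 0 ⇒ 0;  out={2}∪out(0)={2}
  fail(5) 'cbb': from fail(2)=0 chase 'b': 0 ⇒ 0;  out={3}∪out(0)={3}

Text stream:
i=0 'c': node 0→1
i=1 'b': node 1→2  emit P0@[0:1]
i=2 'b': node 2→5  emit P3@[0:2]
i=3 'a': node 5→3 (fail-walked)  emit P1@[3:3]
i=4 'c': node 3→1 (fail-walked)
i=5 'b': node 1→2  emit P0@[4:5]
i=6 'b': node 2→5  emit P3@[4:6]
i=7 'a': node 5→3 (fail-walked)  emit P1@[7:7]
i=8 'c': node 3→1 (fail-walked)
i=9 'c': node 1→1 (fail-walked)
i=10 'c': node 1→1 (fail-walked)
i=11 'b': node 1→2  emit P0@[10:11]
i=12 'a': node 2→3 (fail-walked)  emit P1@[12:12]
i=13 'b': node 3→4  emit P2@[12:13]
i=14 'a': node 4→3 (fail-walked)  emit P1@[14:14]
i=15 'c': node 3→1 (fail-walked)
i=16 'c': node 1→1 (fail-walked)
i=17 'b': node 1→2  emit P0@[16:17]
i=18 'b': node 2→5  emit P3@[16:18]
i=19 'c': node 5→1 (fail-walked)
i=20 'c': node 1→1 (fail-walked)
i=21 'c': node 1→1 (fail-walked)
i=22 'c': node 1→1 (fail-walked)
i=23 'b': node 1→2  emit P0@[22:23]
i=24 'b': node 2→5  emit P3@[22:24]

Result: [[1,0],[2,3],[3,1],[5,0],[6,3],[7,1],[11,0],[12,1],[13,2],[14,1],[17,0],[18,3],[23,0],[24,3]]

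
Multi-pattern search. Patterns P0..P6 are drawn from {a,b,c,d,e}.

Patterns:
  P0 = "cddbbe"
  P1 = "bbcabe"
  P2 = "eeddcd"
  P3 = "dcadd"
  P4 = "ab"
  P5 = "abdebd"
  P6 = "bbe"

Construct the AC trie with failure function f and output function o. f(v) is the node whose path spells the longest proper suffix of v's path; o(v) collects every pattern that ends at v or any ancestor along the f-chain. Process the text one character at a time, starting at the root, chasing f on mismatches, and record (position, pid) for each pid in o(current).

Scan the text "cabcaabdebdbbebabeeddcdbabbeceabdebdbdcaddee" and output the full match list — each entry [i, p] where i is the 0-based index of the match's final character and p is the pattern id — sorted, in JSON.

Construct AC machine:
Trie (insert patterns):
  n0 'ε': a→24 b→7 c→1 d→19 e→13
  n1 'c': d→2
  n2 'cd': d→3
  n3 'cdd': b→4
  n4 'cddb': b→5
  n5 'cddbb': e→6
  n6 'cddbbe': ·  [P0 ends]
  n7 'b': b→8
  n8 'bb': c→9 e→30
  n9 'bbc': a→10
  n10 'bbca': b→11
  n11 'bbcab': e→12
  n12 'bbcabe': ·  [P1 ends]
  n13 'e': e→14
  n14 'ee': d→15
  n15 'eed': d→16
  n16 'eedd': c→17
  n17 'eeddc': d→18
  n18 'eeddcd': ·  [P2 ends]
  n19 'd': c→20
  n20 'dc': a→21
  n21 'dca': d→22
  n22 'dcad': d→23
  n23 'dcadd': ·  [P3 ends]
  n24 'a': b→25
  n25 'ab': d→26  [P4 ends]
  n26 'abd': e→27
  n27 'abde': b→28
  n28 'abdeb': d→29
  n29 'abdebd': ·  [P5 ends]
  n30 'bbe': ·  [P6 ends]

Failure links (BFS by depth):
  n1('c'): parent n0 fail=0; on 'c' 0 → fail=0;  out ∅∪∅=∅
  n7('b'): parent n0 fail=0; on 'b' 0 → fail=0;  out ∅∪∅=∅
  n13('e'): parent n0 fail=0; on 'e' 0 → fail=0;  out ∅∪∅=∅
  n19('d'): parent n0 fail=0; on 'd' 0 → fail=0;  out ∅∪∅=∅
  n24('a'): parent n0 fail=0; on 'a' 0 → fail=0;  out ∅∪∅=∅
  n2('cd'): parent n1 fail=0; on 'd' 0 → fail=19;  out ∅∪∅=∅
  n8('bb'): parent n7 fail=0; on 'b' 0 → fail=7;  out ∅∪∅=∅
  n14('ee'): parent n13 fail=0; on 'e' 0 → fail=13;  out ∅∪∅=∅
  n20('dc'): parent n19 fail=0; on 'c' 0 → fail=1;  out ∅∪∅=∅
  n25('ab'): parent n24 fail=0; on 'b' 0 → fail=7;  out {4}∪∅={4}
  n3('cdd'): parent n2 fail=19; on 'd' 19→0 → fail=19;  out ∅∪∅=∅
  n9('bbc'): parent n8 fail=7; on 'c' 7→0 → fail=1;  out ∅∪∅=∅
  n15('eed'): parent n14 fail=13; on 'd' 13→0 → fail=19;  out ∅∪∅=∅
  n21('dca'): parent n20 fail=1; on 'a' 1→0 → fail=24;  out ∅∪∅=∅
  n26('abd'): parent n25 fail=7; on 'd' 7→0 → fail=19;  out ∅∪∅=∅
  n30('bbe'): parent n8 fail=7; on 'e' 7→0 → fail=13;  out {6}∪∅={6}
  n4('cddb'): parent n3 fail=19; on 'b' 19→0 → fail=7;  out ∅∪∅=∅
  n10('bbca'): parent n9 fail=1; on 'a' 1→0 → fail=24;  out ∅∪∅=∅
  n16('eedd'): parent n15 fail=19; on 'd' 19→0 → fail=19;  out ∅∪∅=∅
  n22('dcad'): parent n21 fail=24; on 'd' 24→0 → fail=19;  out ∅∪∅=∅
  n27('abde'): parent n26 fail=19; on 'e' 19→0 → fail=13;  out ∅∪∅=∅
  n5('cddbb'): parent n4 fail=7; on 'b' 7 → fail=8;  out ∅∪∅=∅
  n11('bbcab'): parent n10 fail=24; on 'b' 24 → fail=25;  out ∅∪{4}={4}
  n17('eeddc'): parent n16 fail=19; on 'c' 19 → fail=20;  out ∅∪∅=∅
  n23('dcadd'): parent n22 fail=19; on 'd' 19→0 → fail=19;  out {3}∪∅={3}
  n28('abdeb'): parent n27 fail=13; on 'b' 13→0 → fail=7;  out ∅∪∅=∅
  n6('cddbbe'): parent n5 fail=8; on 'e' 8 → fail=30;  out {0}∪{6}={0,6}
  n12('bbcabe'): parent n11 fail=25; on 'e' 25→7→0 → fail=13;  out {1}∪∅={1}
  n18('eeddcd'): parent n17 fail=20; on 'd' 20→1 → fail=2;  out {2}∪∅={2}
  n29('abdebd'): parent n28 fail=7; on 'd' 7→0 → fail=19;  out {5}∪∅={5}

Scan:
i=0 'c': node 0→1
i=1 'a': node 1→24 ·f
i=2 'b': node 24→25  emit P4@[1:2]
i=3 'c': node 25→1 ·f
i=4 'a': node 1→24 ·f
i=5 'a': node 24→24 ·f
i=6 'b': node 24→25  emit P4@[5:6]
i=7 'd': node 25→26
i=8 'e': node 26→27
i=9 'b': node 27→28
i=10 'd': node 28→29  emit P5@[5:10]
i=11 'b': node 29→7 ·f
i=12 'b': node 7→8
i=13 'e': node 8→30  emit P6@[11:13]
i=14 'b': node 30→7 ·f
i=15 'a': node 7→24 ·f
i=16 'b': node 24→25  emit P4@[15:16]
i=17 'e': node 25→13 ·f
i=18 'e': node 13→14
i=19 'd': node 14→15
i=20 'd': node 15→16
i=21 'c': node 16→17
i=22 'd': node 17→18  emit P2@[17:22]
i=23 'b': node 18→7 ·f
i=24 'a': node 7→24 ·f
i=25 'b': node 24→25  emit P4@[24:25]
i=26 'b': node 25→8 ·f
i=27 'e': node 8→30  emit P6@[25:27]
i=28 'c': node 30→1 ·f
i=29 'e': node 1→13 ·f
i=30 'a': node 13→24 ·f
i=31 'b': node 24→25  emit P4@[30:31]
i=32 'd': node 25→26
i=33 'e': node 26→27
i=34 'b': node 27→28
i=35 'd': node 28→29  emit P5@[30:35]
i=36 'b': node 29→7 ·f
i=37 'd': node 7→19 ·f
i=38 'c': node 19→20
i=39 'a': node 20→21
i=40 'd': node 21→22
i=41 'd': node 22→23  emit P3@[37:41]
i=42 'e': node 23→13 ·f
i=43 'e': node 13→14

All matches (sorted): [[2,4],[6,4],[10,5],[13,6],[16,4],[22,2],[25,4],[27,6],[31,4],[35,5],[41,3]]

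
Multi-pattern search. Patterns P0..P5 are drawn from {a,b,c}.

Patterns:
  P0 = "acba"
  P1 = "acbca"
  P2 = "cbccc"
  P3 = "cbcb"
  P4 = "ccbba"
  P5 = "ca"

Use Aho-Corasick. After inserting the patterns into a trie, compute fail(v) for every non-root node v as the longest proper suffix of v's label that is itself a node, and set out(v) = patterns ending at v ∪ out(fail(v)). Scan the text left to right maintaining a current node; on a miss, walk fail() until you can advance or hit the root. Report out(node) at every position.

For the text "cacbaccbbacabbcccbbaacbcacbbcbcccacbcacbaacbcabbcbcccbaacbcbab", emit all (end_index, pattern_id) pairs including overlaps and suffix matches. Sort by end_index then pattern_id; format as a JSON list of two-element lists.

Build:
Trie nodes:
  0='ε' goto a→1 c→7
  1='a' goto c→2
  2='ac' goto b→3
  3='acb' goto a→4 c→5
  4='acba' goto ·  ←P0
  5='acbc' goto a→6
  6='acbca' goto ·  ←P1
  7='c' goto a→17 b→8 c→13
  8='cb' goto c→9
  9='cbc' goto b→12 c→10
  10='cbcc' goto c→11
  11='cbccc' goto ·  ←P2
  12='cbcb' goto ·  ←P3
  13='cc' goto b→14
  14='ccb' goto b→15
  15='ccbb' goto a→16
  16='ccbba' goto ·  ←P4
  17='ca' goto ·  ←P5

Failure links (BFS by depth):
  n1('a'): parent n0 fail=0; on 'a' 0 → fail=0;  out ∅∪∅=∅
  n7('c'): parent n0 fail=0; on 'c' 0 → fail=0;  out ∅∪∅=∅
  n2('ac'): parent n1 fail=0; on 'c' 0 → fail=7;  out ∅∪∅=∅
  n8('cb'): parent n7 fail=0; on 'b' 0 → fail=0;  out ∅∪∅=∅
  n13('cc'): parent n7 fail=0; on 'c' 0 → fail=7;  out ∅∪∅=∅
  n17('ca'): parent n7 fail=0; on 'a' 0 → fail=1;  out {5}∪∅={5}
  n3('acb'): parent n2 fail=7; on 'b' 7 → fail=8;  out ∅∪∅=∅
  n9('cbc'): parent n8 fail=0; on 'c' 0 → fail=7;  out ∅∪∅=∅
  n14('ccb'): parent n13 fail=7; on 'b' 7 → fail=8;  out ∅∪∅=∅
  n4('acba'): parent n3 fail=8; on 'a' 8→0 → fail=1;  out {0}∪∅={0}
  n5('acbc'): parent n3 fail=8; on 'c' 8 → fail=9;  out ∅∪∅=∅
  n10('cbcc'): parent n9 fail=7; on 'c' 7 → fail=13;  out ∅∪∅=∅
  n12('cbcb'): parent n9 fail=7; on 'b' 7 → fail=8;  out {3}∪∅={3}
  n15('ccbb'): parent n14 fail=8; on 'b' 8→0 → fail=0;  out ∅∪∅=∅
  n6('acbca'): parent n5 fail=9; on 'a' 9→7 → fail=17;  out {1}∪{5}={1,5}
  n11('cbccc'): parent n10 fail=13; on 'c' 13→7 → fail=13;  out {2}∪∅={2}
  n16('ccbba'): parent n15 fail=0; on 'a' 0 → fail=1;  out {4}∪∅={4}

Scan:
pos 0 'c': at 7
pos 1 'a': at 17  ** P5@[0:1]
pos 2 'c': at 2 (via fail)
pos 3 'b': at 3
pos 4 'a': at 4  ** P0@[1:4]
pos 5 'c': at 2 (via fail)
pos 6 'c': at 13 (via fail)
pos 7 'b': at 14
pos 8 'b': at 15
pos 9 'a': at 16  ** P4@[5:9]
pos 10 'c': at 2 (via fail)
pos 11 'a': at 17 (via fail)  ** P5@[10:11]
pos 12 'b': at 0 (via fail)
pos 13 'b': at 0
pos 14 'c': at 7
pos 15 'c': at 13
pos 16 'c': at 13 (via fail)
pos 17 'b': at 14
pos 18 'b': at 15
pos 19 'a': at 16  ** P4@[15:19]
pos 20 'a': at 1 (via fail)
pos 21 'c': at 2
pos 22 'b': at 3
pos 23 'c': at 5
pos 24 'a': at 6  ** P1@[20:24],P5@[23:24]
pos 25 'c': at 2 (via fail)
pos 26 'b': at 3
pos 27 'b': at 0 (via fail)
pos 28 'c': at 7
pos 29 'b': at 8
pos 30 'c': at 9
pos 31 'c': at 10
pos 32 'c': at 11  ** P2@[28:32]
pos 33 'a': at 17 (via fail)  ** P5@[32:33]
pos 34 'c': at 2 (via fail)
pos 35 'b': at 3
pos 36 'c': at 5
pos 37 'a': at 6  ** P1@[33:37],P5@[36:37]
pos 38 'c': at 2 (via fail)
pos 39 'b': at 3
pos 40 'a': at 4  ** P0@[37:40]
pos 41 'a': at 1 (via fail)
pos 42 'c': at 2
pos 43 'b': at 3
pos 44 'c': at 5
pos 45 'a': at 6  ** P1@[41:45],P5@[44:45]
pos 46 'b': at 0 (via fail)
pos 47 'b': at 0
pos 48 'c': at 7
pos 49 'b': at 8
pos 50 'c': at 9
pos 51 'c': at 10
pos 52 'c': at 11  ** P2@[48:52]
pos 53 'b': at 14 (via fail)
pos 54 'a': at 1 (via fail)
pos 55 'a': at 1 (via fail)
pos 56 'c': at 2
pos 57 'b': at 3
pos 58 'c': at 5
pos 59 'b': at 12 (via fail)  ** P3@[56:59]
pos 60 'a': at 1 (via fail)
pos 61 'b': at 0 (via fail)

All matches (sorted): [[1,5],[4,0],[9,4],[11,5],[19,4],[24,1],[24,5],[32,2],[33,5],[37,1],[37,5],[40,0],[45,1],[45,5],[52,2],[59,3]]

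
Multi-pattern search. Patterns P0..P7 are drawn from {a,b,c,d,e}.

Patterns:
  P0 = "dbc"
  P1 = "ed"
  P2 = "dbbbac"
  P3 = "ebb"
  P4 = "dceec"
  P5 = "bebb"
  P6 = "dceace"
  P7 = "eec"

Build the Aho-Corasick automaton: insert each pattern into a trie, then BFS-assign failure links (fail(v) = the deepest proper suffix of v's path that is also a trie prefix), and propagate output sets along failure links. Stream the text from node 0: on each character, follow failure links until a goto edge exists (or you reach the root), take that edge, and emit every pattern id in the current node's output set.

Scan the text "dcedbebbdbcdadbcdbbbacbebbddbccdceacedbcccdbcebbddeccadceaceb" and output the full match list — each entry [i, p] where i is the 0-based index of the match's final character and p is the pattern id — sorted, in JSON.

Build:
Trie (insert patterns):
  0='ε' goto b→16 d→1 e→4
  1='d' goto b→2 c→12
  2='db' goto b→6 c→3
  3='dbc' goto ·  [P0 ends]
  4='e' goto b→10 d→5 e→23
  5='ed' goto ·  [P1 ends]
  6='dbb' goto b→7
  7='dbbb' goto a→8
  8='dbbba' goto c→9
  9='dbbbac' goto ·  [P2 ends]
  10='eb' goto b→11
  11='ebb' goto ·  [P3 ends]
  12='dc' goto e→13
  13='dce' goto a→20 e→14
  14='dcee' goto c→15
  15='dceec' goto ·  [P4 ends]
  16='b' goto e→17
  17='be' goto b→18
  18='beb' goto b→19
  19='bebb' goto ·  [P5 ends]
  20='dcea' goto c→21
  21='dceac' goto e→22
  22='dceace' goto ·  [P6 ends]
  23='ee' goto c→24
  24='eec' goto ·  [P7 ends]

BFS fail/out derivation:
  n1('d'): parent n0 fail=0; on 'd' 0 → fail=0;  out ∅∪∅=∅
  n4('e'): parent n0 fail=0; on 'e' 0 → fail=0;  out ∅∪∅=∅
  n16('b'): parent n0 fail=0; on 'b' 0 → fail=0;  out ∅∪∅=∅
  n2('db'): parent n1 fail=0; on 'b' 0 → fail=16;  out ∅∪∅=∅
  n5('ed'): parent n4 fail=0; on 'd' 0 → fail=1;  out {1}∪∅={1}
  n10('eb'): parent n4 fail=0; on 'b' 0 → fail=16;  out ∅∪∅=∅
  n12('dc'): parent n1 fail=0; on 'c' 0 → fail=0;  out ∅∪∅=∅
  n17('be'): parent n16 fail=0; on 'e' 0 → fail=4;  out ∅∪∅=∅
  n23('ee'): parent n4 fail=0; on 'e' 0 → fail=4;  out ∅∪∅=∅
  n3('dbc'): parent n2 fail=16; on 'c' 16→0 → fail=0;  out {0}∪∅={0}
  n6('dbb'): parent n2 fail=16; on 'b' 16→0 → fail=16;  out ∅∪∅=∅
  n11('ebb'): parent n10 fail=16; on 'b' 16→0 → fail=16;  out {3}∪∅={3}
  n13('dce'): parent n12 fail=0; on 'e' 0 → fail=4;  out ∅∪∅=∅
  n18('beb'): parent n17 fail=4; on 'b' 4 → fail=10;  out ∅∪∅=∅
  n24('eec'): parent n23 fail=4; on 'c' 4→0 → fail=0;  out {7}∪∅={7}
  n7('dbbb'): parent n6 fail=16; on 'b' 16→0 → fail=16;  out ∅∪∅=∅
  n14('dcee'): parent n13 fail=4; on 'e' 4 → fail=23;  out ∅∪∅=∅
  n19('bebb'): parent n18 fail=10; on 'b' 10 → fail=11;  out {5}∪{3}={3,5}
  n20('dcea'): parent n13 fail=4; on 'a' 4→0 → fail=0;  out ∅∪∅=∅
  n8('dbbba'): parent n7 fail=16; on 'a' 16→0 → fail=0;  out ∅∪∅=∅
  n15('dceec'): parent n14 fail=23; on 'c' 23 → fail=24;  out {4}∪{7}={4,7}
  n21('dceac'): parent n20 fail=0; on 'c' 0 → fail=0;  out ∅∪∅=∅
  n9('dbbbac'): parent n8 fail=0; on 'c' 0 → fail=0;  out {2}∪∅={2}
  n22('dceace'): parent n21 fail=0; on 'e' 0 → fail=4;  out {6}∪∅={6}

Scan:
[0] read 'd'  n0⇒n1
[1] read 'c'  n1⇒n12
[2] read 'e'  n12⇒n13
[3] read 'd'  n13⇒n5 (via fail)  ** P1@[2:3]
[4] read 'b'  n5⇒n2 (via fail)
[5] read 'e'  n2⇒n17 (via fail)
[6] read 'b'  n17⇒n18
[7] read 'b'  n18⇒n19  ** P3@[5:7],P5@[4:7]
[8] read 'd'  n19⇒n1 (via fail)
[9] read 'b'  n1⇒n2
[10] read 'c'  n2⇒n3  ** P0@[8:10]
[11] read 'd'  n3⇒n1 (via fail)
[12] read 'a'  n1⇒n0 (via fail)
[13] read 'd'  n0⇒n1
[14] read 'b'  n1⇒n2
[15] read 'c'  n2⇒n3  ** P0@[13:15]
[16] read 'd'  n3⇒n1 (via fail)
[17] read 'b'  n1⇒n2
[18] read 'b'  n2⇒n6
[19] read 'b'  n6⇒n7
[20] read 'a'  n7⇒n8
[21] read 'c'  n8⇒n9  ** P2@[16:21]
[22] read 'b'  n9⇒n16 (via fail)
[23] read 'e'  n16⇒n17
[24] read 'b'  n17⇒n18
[25] read 'b'  n18⇒n19  ** P3@[23:25],P5@[22:25]
[26] read 'd'  n19⇒n1 (via fail)
[27] read 'd'  n1⇒n1 (via fail)
[28] read 'b'  n1⇒n2
[29] read 'c'  n2⇒n3  ** P0@[27:29]
[30] read 'c'  n3⇒n0 (via fail)
[31] read 'd'  n0⇒n1
[32] read 'c'  n1⇒n12
[33] read 'e'  n12⇒n13
[34] read 'a'  n13⇒n20
[35] read 'c'  n20⇒n21
[36] read 'e'  n21⇒n22  ** P6@[31:36]
[37] read 'd'  n22⇒n5 (via fail)  ** P1@[36:37]
[38] read 'b'  n5⇒n2 (via fail)
[39] read 'c'  n2⇒n3  ** P0@[37:39]
[40] read 'c'  n3⇒n0 (via fail)
[41] read 'c'  n0⇒n0
[42] read 'd'  n0⇒n1
[43] read 'b'  n1⇒n2
[44] read 'c'  n2⇒n3  ** P0@[42:44]
[45] read 'e'  n3⇒n4 (via fail)
[46] read 'b'  n4⇒n10
[47] read 'b'  n10⇒n11  ** P3@[45:47]
[48] read 'd'  n11⇒n1 (via fail)
[49] read 'd'  n1⇒n1 (via fail)
[50] read 'e'  n1⇒n4 (via fail)
[51] read 'c'  n4⇒n0 (via fail)
[52] read 'c'  n0⇒n0
[53] read 'a'  n0⇒n0
[54] read 'd'  n0⇒n1
[55] read 'c'  n1⇒n12
[56] read 'e'  n12⇒n13
[57] read 'a'  n13⇒n20
[58] read 'c'  n20⇒n21
[59] read 'e'  n21⇒n22  ** P6@[54:59]
[60] read 'b'  n22⇒n10 (via fail)

Result: [[3,1],[7,3],[7,5],[10,0],[15,0],[21,2],[25,3],[25,5],[29,0],[36,6],[37,1],[39,0],[44,0],[47,3],[59,6]]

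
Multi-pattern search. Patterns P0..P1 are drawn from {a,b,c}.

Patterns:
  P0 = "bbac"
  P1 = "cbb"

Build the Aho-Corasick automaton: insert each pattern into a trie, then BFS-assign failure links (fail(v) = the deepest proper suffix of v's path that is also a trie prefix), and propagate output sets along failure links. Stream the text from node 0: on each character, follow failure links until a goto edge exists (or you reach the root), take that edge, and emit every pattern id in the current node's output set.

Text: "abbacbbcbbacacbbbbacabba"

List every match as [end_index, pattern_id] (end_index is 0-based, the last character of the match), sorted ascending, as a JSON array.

Build automaton:
Trie nodes:
  0='ε' goto b→1 c→5
  1='b' goto b→2
  2='bb' goto a→3
  3='bba' goto c→4
  4='bbac' goto ·  ←P0
  5='c' goto b→6
  6='cb' goto b→7
  7='cbb' goto ·  ←P1

BFS fail/out derivation:
  fail(1) 'b': from fail(0)=0 chase 'b': 0 ⇒ 0;  out=∅∪out(0)=∅
  fail(5) 'c': from fail(0)=0 chase 'c': 0 ⇒ 0;  out=∅∪out(0)=∅
  fail(2) 'bb': from fail(1)=0 chase 'b': 0 ⇒ 1;  out=∅∪out(1)=∅
  fail(6) 'cb': from fail(5)=0 chase 'b': 0 ⇒ 1;  out=∅∪out(1)=∅
  fail(3) 'bba': from fail(2)=1 chase 'a': 1→0 ⇒ 0;  out=∅∪out(0)=∅
  fail(7) 'cbb': from fail(6)=1 chase 'b': 1 ⇒ 2;  out={1}∪out(2)={1}
  fail(4) 'bbac': from fail(3)=0 chase 'c': 0 ⇒ 5;  out={0}∪out(5)={0}

Scan:
pos 0 'a': at 0
pos 1 'b': at 1
pos 2 'b': at 2
pos 3 'a': at 3
pos 4 'c': at 4  → match P0@[1:4]
pos 5 'b': at 6 (fail-walked)
pos 6 'b': at 7  → match P1@[4:6]
pos 7 'c': at 5 (fail-walked)
pos 8 'b': at 6
pos 9 'b': at 7  → match P1@[7:9]
pos 10 'a': at 3 (fail-walked)
pos 11 'c': at 4  → match P0@[8:11]
pos 12 'a': at 0 (fail-walked)
pos 13 'c': at 5
pos 14 'b': at 6
pos 15 'b': at 7  → match P1@[13:15]
pos 16 'b': at 2 (fail-walked)
pos 17 'b': at 2 (fail-walked)
pos 18 'a': at 3
pos 19 'c': at 4  → match P0@[16:19]
pos 20 'a': at 0 (fail-walked)
pos 21 'b': at 1
pos 22 'b': at 2
pos 23 'a': at 3

All matches (sorted): [[4,0],[6,1],[9,1],[11,0],[15,1],[19,0]]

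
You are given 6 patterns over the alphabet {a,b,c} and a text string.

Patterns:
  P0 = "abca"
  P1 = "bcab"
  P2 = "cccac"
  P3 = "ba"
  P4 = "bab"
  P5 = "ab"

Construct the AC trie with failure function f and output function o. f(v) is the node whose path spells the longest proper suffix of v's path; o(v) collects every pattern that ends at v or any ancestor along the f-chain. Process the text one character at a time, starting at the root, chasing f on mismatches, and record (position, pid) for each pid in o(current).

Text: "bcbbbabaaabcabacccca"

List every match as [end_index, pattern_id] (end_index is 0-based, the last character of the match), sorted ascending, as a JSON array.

Build:
Trie (insert patterns):
  0='ε' goto a→1 b→5 c→9
  1='a' goto b→2
  2='ab' goto c→3  [P5 ends]
  3='abc' goto a→4
  4='abca' goto ·  [P0 ends]
  5='b' goto a→14 c→6
  6='bc' goto a→7
  7='bca' goto b→8
  8='bcab' goto ·  [P1 ends]
  9='c' goto c→10
  10='cc' goto c→11
  11='ccc' goto a→12
  12='ccca' goto c→13
  13='cccac' goto ·  [P2 ends]
  14='ba' goto b→15  [P3 ends]
  15='bab' goto ·  [P4 ends]

BFS fail/out derivation:
  n1('a'): parent n0 fail=0; on 'a' 0 → fail=0;  out ∅∪∅=∅
  n5('b'): parent n0 fail=0; on 'b' 0 → fail=0;  out ∅∪∅=∅
  n9('c'): parent n0 fail=0; on 'c' 0 → fail=0;  out ∅∪∅=∅
  n2('ab'): parent n1 fail=0; on 'b' 0 → fail=5;  out {5}∪∅={5}
  n6('bc'): parent n5 fail=0; on 'c' 0 → fail=9;  out ∅∪∅=∅
  n10('cc'): parent n9 fail=0; on 'c' 0 → fail=9;  out ∅∪∅=∅
  n14('ba'): parent n5 fail=0; on 'a' 0 → fail=1;  out {3}∪∅={3}
  n3('abc'): parent n2 fail=5; on 'c' 5 → fail=6;  out ∅∪∅=∅
  n7('bca'): parent n6 fail=9; on 'a' 9→0 → fail=1;  out ∅∪∅=∅
  n11('ccc'): parent n10 fail=9; on 'c' 9 → fail=10;  out ∅∪∅=∅
  n15('bab'): parent n14 fail=1; on 'b' 1 → fail=2;  out {4}∪{5}={4,5}
  n4('abca'): parent n3 fail=6; on 'a' 6 → fail=7;  out {0}∪∅={0}
  n8('bcab'): parent n7 fail=1; on 'b' 1 → fail=2;  out {1}∪{5}={1,5}
  n12('ccca'): parent n11 fail=10; on 'a' 10→9→0 → fail=1;  out ∅∪∅=∅
  n13('cccac'): parent n12 fail=1; on 'c' 1→0 → fail=9;  out {2}∪∅={2}

Scan:
[0] read 'b'  n0⇒n5
[1] read 'c'  n5⇒n6
[2] read 'b'  n6⇒n5 (fail-walked)
[3] read 'b'  n5⇒n5 (fail-walked)
[4] read 'b'  n5⇒n5 (fail-walked)
[5] read 'a'  n5⇒n14  → match P3@[4:5]
[6] read 'b'  n14⇒n15  → match P4@[4:6],P5@[5:6]
[7] read 'a'  n15⇒n14 (fail-walked)  → match P3@[6:7]
[8] read 'a'  n14⇒n1 (fail-walked)
[9] read 'a'  n1⇒n1 (fail-walked)
[10] read 'b'  n1⇒n2  → match P5@[9:10]
[11] read 'c'  n2⇒n3
[12] read 'a'  n3⇒n4  → match P0@[9:12]
[13] read 'b'  n4⇒n8 (fail-walked)  → match P1@[10:13],P5@[12:13]
[14] read 'a'  n8⇒n14 (fail-walked)  → match P3@[13:14]
[15] read 'c'  n14⇒n9 (fail-walked)
[16] read 'c'  n9⇒n10
[17] read 'c'  n10⇒n11
[18] read 'c'  n11⇒n11 (fail-walked)
[19] read 'a'  n11⇒n12

Result: [[5,3],[6,4],[6,5],[7,3],[10,5],[12,0],[13,1],[13,5],[14,3]]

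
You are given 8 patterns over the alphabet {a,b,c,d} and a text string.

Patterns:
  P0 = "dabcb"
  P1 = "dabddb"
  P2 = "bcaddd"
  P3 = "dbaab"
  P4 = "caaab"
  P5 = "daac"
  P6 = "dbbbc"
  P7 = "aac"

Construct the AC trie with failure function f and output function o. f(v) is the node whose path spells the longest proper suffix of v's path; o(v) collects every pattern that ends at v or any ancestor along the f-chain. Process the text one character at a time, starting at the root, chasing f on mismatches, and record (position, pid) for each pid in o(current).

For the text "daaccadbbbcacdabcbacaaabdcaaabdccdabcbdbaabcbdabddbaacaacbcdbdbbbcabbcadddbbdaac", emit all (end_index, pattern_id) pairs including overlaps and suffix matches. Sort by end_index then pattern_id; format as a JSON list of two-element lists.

Build automaton:
Trie (insert patterns):
  n0 'ε': a→29 b→9 c→19 d→1
  n1 'd': a→2 b→15
  n2 'da': a→24 b→3
  n3 'dab': c→4 d→6
  n4 'dabc': b→5
  n5 'dabcb': ·  [P0 ends]
  n6 'dabd': d→7
  n7 'dabdd': b→8
  n8 'dabddb': ·  [P1 ends]
  n9 'b': c→10
  n10 'bc': a→11
  n11 'bca': d→12
  n12 'bcad': d→13
  n13 'bcadd': d→14
  n14 'bcaddd': ·  [P2 ends]
  n15 'db': a→16 b→26
  n16 'dba': a→17
  n17 'dbaa': b→18
  n18 'dbaab': ·  [P3 ends]
  n19 'c': a→20
  n20 'ca': a→21
  n21 'caa': a→22
  n22 'caaa': b→23
  n23 'caaab': ·  [P4 ends]
  n24 'daa': c→25
  n25 'daac': ·  [P5 ends]
  n26 'dbb': b→27
  n27 'dbbb': c→28
  n28 'dbbbc': ·  [P6 ends]
  n29 'a': a→30
  n30 'aa': c→31
  n31 'aac': ·  [P7 ends]

BFS fail/out derivation:
  fail(1) 'd': from fail(0)=0 chase 'd': 0 ⇒ 0;  out=∅∪out(0)=∅
  fail(9) 'b': from fail(0)=0 chase 'b': 0 ⇒ 0;  out=∅∪out(0)=∅
  fail(19) 'c': from fail(0)=0 chase 'c': 0 ⇒ 0;  out=∅∪out(0)=∅
  fail(29) 'a': from fail(0)=0 chase 'a': 0 ⇒ 0;  out=∅∪out(0)=∅
  fail(2) 'da': from fail(1)=0 chase 'a': 0 ⇒ 29;  out=∅∪out(29)=∅
  fail(10) 'bc': from fail(9)=0 chase 'c': 0 ⇒ 19;  out=∅∪out(19)=∅
  fail(15) 'db': from fail(1)=0 chase 'b': 0 ⇒ 9;  out=∅∪out(9)=∅
  fail(20) 'ca': from fail(19)=0 chase 'a': 0 ⇒ 29;  out=∅∪out(29)=∅
  fail(30) 'aa': from fail(29)=0 chase 'a': 0 ⇒ 29;  out=∅∪out(29)=∅
  fail(3) 'dab': from fail(2)=29 chase 'b': 29→0 ⇒ 9;  out=∅∪out(9)=∅
  fail(11) 'bca': from fail(10)=19 chase 'a': 19 ⇒ 20;  out=∅∪out(20)=∅
  fail(16) 'dba': from fail(15)=9 chase 'a': 9→0 ⇒ 29;  out=∅∪out(29)=∅
  fail(21) 'caa': from fail(20)=29 chase 'a': 29 ⇒ 30;  out=∅∪out(30)=∅
  fail(24) 'daa': from fail(2)=29 chase 'a': 29 ⇒ 30;  out=∅∪out(30)=∅
  fail(26) 'dbb': from fail(15)=9 chase 'b': 9→0 ⇒ 9;  out=∅∪out(9)=∅
  fail(31) 'aac': from fail(30)=29 chase 'c': 29→0 ⇒ 19;  out={7}∪out(19)={7}
  fail(4) 'dabc': from fail(3)=9 chase 'c': 9 ⇒ 10;  out=∅∪out(10)=∅
  fail(6) 'dabd': from fail(3)=9 chase 'd': 9→0 ⇒ 1;  out=∅∪out(1)=∅
  fail(12) 'bcad': from fail(11)=20 chase 'd': 20→29→0 ⇒ 1;  out=∅∪out(1)=∅
  fail(17) 'dbaa': from fail(16)=29 chase 'a': 29 ⇒ 30;  out=∅∪out(30)=∅
  fail(22) 'caaa': from fail(21)=30 chase 'a': 30→29 ⇒ 30;  out=∅∪out(30)=∅
  fail(25) 'daac': from fail(24)=30 chase 'c': 30 ⇒ 31;  out={5}∪out(31)={5,7}
  fail(27) 'dbbb': from fail(26)=9 chase 'b': 9→0 ⇒ 9;  out=∅∪out(9)=∅
  fail(5) 'dabcb': from fail(4)=10 chase 'b': 10→19→0 ⇒ 9;  out={0}∪out(9)={0}
  fail(7) 'dabdd': from fail(6)=1 chase 'd': 1→0 ⇒ 1;  out=∅∪out(1)=∅
  fail(13) 'bcadd': from fail(12)=1 chase 'd': 1→0 ⇒ 1;  out=∅∪out(1)=∅
  fail(18) 'dbaab': from fail(17)=30 chase 'b': 30→29→0 ⇒ 9;  out={3}∪out(9)={3}
  fail(23) 'caaab': from fail(22)=30 chase 'b': 30→29→0 ⇒ 9;  out={4}∪out(9)={4}
  fail(28) 'dbbbc': from fail(27)=9 chase 'c': 9 ⇒ 10;  out={6}∪out(10)={6}
  fail(8) 'dabddb': from fail(7)=1 chase 'b': 1 ⇒ 15;  out={1}∪out(15)={1}
  fail(14) 'bcaddd': from fail(13)=1 chase 'd': 1→0 ⇒ 1;  out={2}∪out(1)={2}

Scan:
i=0 'd': node 0→1
i=1 'a': node 1→2
i=2 'a': node 2→24
i=3 'c': node 24→25  emit P5@[0:3],P7@[1:3]
i=4 'c': node 25→19 (fail-walked)
i=5 'a': node 19→20
i=6 'd': node 20→1 (fail-walked)
i=7 'b': node 1→15
i=8 'b': node 15→26
i=9 'b': node 26→27
i=10 'c': node 27→28  emit P6@[6:10]
i=11 'a': node 28→11 (fail-walked)
i=12 'c': node 11→19 (fail-walked)
i=13 'd': node 19→1 (fail-walked)
i=14 'a': node 1→2
i=15 'b': node 2→3
i=16 'c': node 3→4
i=17 'b': node 4→5  emit P0@[13:17]
i=18 'a': node 5→29 (fail-walked)
i=19 'c': node 29→19 (fail-walked)
i=20 'a': node 19→20
i=21 'a': node 20→21
i=22 'a': node 21→22
i=23 'b': node 22→23  emit P4@[19:23]
i=24 'd': node 23→1 (fail-walked)
i=25 'c': node 1→19 (fail-walked)
i=26 'a': node 19→20
i=27 'a': node 20→21
i=28 'a': node 21→22
i=29 'b': node 22→23  emit P4@[25:29]
i=30 'd': node 23→1 (fail-walked)
i=31 'c': node 1→19 (fail-walked)
i=32 'c': node 19→19 (fail-walked)
i=33 'd': node 19→1 (fail-walked)
i=34 'a': node 1→2
i=35 'b': node 2→3
i=36 'c': node 3→4
i=37 'b': node 4→5  emit P0@[33:37]
i=38 'd': node 5→1 (fail-walked)
i=39 'b': node 1→15
i=40 'a': node 15→16
i=41 'a': node 16→17
i=42 'b': node 17→18  emit P3@[38:42]
i=43 'c': node 18→10 (fail-walked)
i=44 'b': node 10→9 (fail-walked)
i=45 'd': node 9→1 (fail-walked)
i=46 'a': node 1→2
i=47 'b': node 2→3
i=48 'd': node 3→6
i=49 'd': node 6→7
i=50 'b': node 7→8  emit P1@[45:50]
i=51 'a': node 8→16 (fail-walked)
i=52 'a': node 16→17
i=53 'c': node 17→31 (fail-walked)  emit P7@[51:53]
i=54 'a': node 31→20 (fail-walked)
i=55 'a': node 20→21
i=56 'c': node 21→31 (fail-walked)  emit P7@[54:56]
i=57 'b': node 31→9 (fail-walked)
i=58 'c': node 9→10
i=59 'd': node 10→1 (fail-walked)
i=60 'b': node 1→15
i=61 'd': node 15→1 (fail-walked)
i=62 'b': node 1→15
i=63 'b': node 15→26
i=64 'b': node 26→27
i=65 'c': node 27→28  emit P6@[61:65]
i=66 'a': node 28→11 (fail-walked)
i=67 'b': node 11→9 (fail-walked)
i=68 'b': node 9→9 (fail-walked)
i=69 'c': node 9→10
i=70 'a': node 10→11
i=71 'd': node 11→12
i=72 'd': node 12→13
i=73 'd': node 13→14  emit P2@[68:73]
i=74 'b': node 14→15 (fail-walked)
i=75 'b': node 15→26
i=76 'd': node 26→1 (fail-walked)
i=77 'a': node 1→2
i=78 'a': node 2→24
i=79 'c': node 24→25  emit P5@[76:79],P7@[77:79]

Matches: [[3,5],[3,7],[10,6],[17,0],[23,4],[29,4],[37,0],[42,3],[50,1],[53,7],[56,7],[65,6],[73,2],[79,5],[79,7]]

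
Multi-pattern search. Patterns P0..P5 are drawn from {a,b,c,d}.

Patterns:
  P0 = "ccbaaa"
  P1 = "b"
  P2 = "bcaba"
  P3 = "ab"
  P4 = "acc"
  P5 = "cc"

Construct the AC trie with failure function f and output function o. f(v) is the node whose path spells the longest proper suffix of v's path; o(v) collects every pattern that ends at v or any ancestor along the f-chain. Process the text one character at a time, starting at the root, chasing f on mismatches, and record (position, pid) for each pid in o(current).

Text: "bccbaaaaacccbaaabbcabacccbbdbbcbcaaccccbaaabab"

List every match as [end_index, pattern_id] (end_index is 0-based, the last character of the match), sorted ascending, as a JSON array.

Construct AC machine:
Trie (insert patterns):
  n0 'ε': a→12 b→7 c→1
  n1 'c': c→2
  n2 'cc': b→3  ←P5
  n3 'ccb': a→4
  n4 'ccba': a→5
  n5 'ccbaa': a→6
  n6 'ccbaaa': ·  ←P0
  n7 'b': c→8  ←P1
  n8 'bc': a→9
  n9 'bca': b→10
  n10 'bcab': a→11
  n11 'bcaba': ·  ←P2
  n12 'a': b→13 c→14
  n13 'ab': ·  ←P3
  n14 'ac': c→15
  n15 'acc': ·  ←P4

Failure links (BFS by depth):
  fail(1) 'c': from fail(0)=0 chase 'c': 0 ⇒ 0;  out=∅∪out(0)=∅
  fail(7) 'b': from fail(0)=0 chase 'b': 0 ⇒ 0;  out={1}∪out(0)={1}
  fail(12) 'a': from fail(0)=0 chase 'a': 0 ⇒ 0;  out=∅∪out(0)=∅
  fail(2) 'cc': from fail(1)=0 chase 'c': 0 ⇒ 1;  out={5}∪out(1)={5}
  fail(8) 'bc': from fail(7)=0 chase 'c': 0 ⇒ 1;  out=∅∪out(1)=∅
  fail(13) 'ab': from fail(12)=0 chase 'b': 0 ⇒ 7;  out={3}∪out(7)={1,3}
  fail(14) 'ac': from fail(12)=0 chase 'c': 0 ⇒ 1;  out=∅∪out(1)=∅
  fail(3) 'ccb': from fail(2)=1 chase 'b': 1→0 ⇒ 7;  out=∅∪out(7)={1}
  fail(9) 'bca': from fail(8)=1 chase 'a': 1→0 ⇒ 12;  out=∅∪out(12)=∅
  fail(15) 'acc': from fail(14)=1 chase 'c': 1 ⇒ 2;  out={4}∪out(2)={4,5}
  fail(4) 'ccba': from fail(3)=7 chase 'a': 7→0 ⇒ 12;  out=∅∪out(12)=∅
  fail(10) 'bcab': from fail(9)=12 chase 'b': 12 ⇒ 13;  out=∅∪out(13)={1,3}
  fail(5) 'ccbaa': from fail(4)=12 chase 'a': 12→0 ⇒ 12;  out=∅∪out(12)=∅
  fail(11) 'bcaba': from fail(10)=13 chase 'a': 13→7→0 ⇒ 12;  out={2}∪out(12)={2}
  fail(6) 'ccbaaa': from fail(5)=12 chase 'a': 12→0 ⇒ 12;  out={0}∪out(12)={0}

Scan:
i=0 'b': node 0→7  ** P1@[0:0]
i=1 'c': node 7→8
i=2 'c': node 8→2 (fail-walked)  ** P5@[1:2]
i=3 'b': node 2→3  ** P1@[3:3]
i=4 'a': node 3→4
i=5 'a': node 4→5
i=6 'a': node 5→6  ** P0@[1:6]
i=7 'a': node 6→12 (fail-walked)
i=8 'a': node 12→12 (fail-walked)
i=9 'c': node 12→14
i=10 'c': node 14→15  ** P4@[8:10],P5@[9:10]
i=11 'c': node 15→2 (fail-walked)  ** P5@[10:11]
i=12 'b': node 2→3  ** P1@[12:12]
i=13 'a': node 3→4
i=14 'a': node 4→5
i=15 'a': node 5→6  ** P0@[10:15]
i=16 'b': node 6→13 (fail-walked)  ** P1@[16:16],P3@[15:16]
i=17 'b': node 13→7 (fail-walked)  ** P1@[17:17]
i=18 'c': node 7→8
i=19 'a': node 8→9
i=20 'b': node 9→10  ** P1@[20:20],P3@[19:20]
i=21 'a': node 10→11  ** P2@[17:21]
i=22 'c': node 11→14 (fail-walked)
i=23 'c': node 14→15  ** P4@[21:23],P5@[22:23]
i=24 'c': node 15→2 (fail-walked)  ** P5@[23:24]
i=25 'b': node 2→3  ** P1@[25:25]
i=26 'b': node 3→7 (fail-walked)  ** P1@[26:26]
i=27 'd': node 7→0 (fail-walked)
i=28 'b': node 0→7  ** P1@[28:28]
i=29 'b': node 7→7 (fail-walked)  ** P1@[29:29]
i=30 'c': node 7→8
i=31 'b': node 8→7 (fail-walked)  ** P1@[31:31]
i=32 'c': node 7→8
i=33 'a': node 8→9
i=34 'a': node 9→12 (fail-walked)
i=35 'c': node 12→14
i=36 'c': node 14→15  ** P4@[34:36],P5@[35:36]
i=37 'c': node 15→2 (fail-walked)  ** P5@[36:37]
i=38 'c': node 2→2 (fail-walked)  ** P5@[37:38]
i=39 'b': node 2→3  ** P1@[39:39]
i=40 'a': node 3→4
i=41 'a': node 4→5
i=42 'a': node 5→6  ** P0@[37:42]
i=43 'b': node 6→13 (fail-walked)  ** P1@[43:43],P3@[42:43]
i=44 'a': node 13→12 (fail-walked)
i=45 'b': node 12→13  ** P1@[45:45],P3@[44:45]

Result: [[0,1],[2,5],[3,1],[6,0],[10,4],[10,5],[11,5],[12,1],[15,0],[16,1],[16,3],[17,1],[20,1],[20,3],[21,2],[23,4],[23,5],[24,5],[25,1],[26,1],[28,1],[29,1],[31,1],[36,4],[36,5],[37,5],[38,5],[39,1],[42,0],[43,1],[43,3],[45,1],[45,3]]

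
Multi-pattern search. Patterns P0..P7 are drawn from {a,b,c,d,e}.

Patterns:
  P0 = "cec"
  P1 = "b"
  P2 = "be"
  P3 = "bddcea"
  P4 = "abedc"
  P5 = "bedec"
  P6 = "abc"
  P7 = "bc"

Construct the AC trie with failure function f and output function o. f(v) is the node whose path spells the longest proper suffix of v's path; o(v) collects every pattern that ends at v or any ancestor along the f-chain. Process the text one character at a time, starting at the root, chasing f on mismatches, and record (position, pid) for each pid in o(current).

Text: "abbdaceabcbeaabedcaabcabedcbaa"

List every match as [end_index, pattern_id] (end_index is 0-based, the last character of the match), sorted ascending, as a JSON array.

Construct AC machine:
Trie (insert patterns):
  0='ε' goto a→11 b→4 c→1
  1='c' goto e→2
  2='ce' goto c→3
  3='cec' goto ·  ←P0
  4='b' goto c→20 d→6 e→5  ←P1
  5='be' goto d→16  ←P2
  6='bd' goto d→7
  7='bdd' goto c→8
  8='bddc' goto e→9
  9='bddce' goto a→10
  10='bddcea' goto ·  ←P3
  11='a' goto b→12
  12='ab' goto c→19 e→13
  13='abe' goto d→14
  14='abed' goto c→15
  15='abedc' goto ·  ←P4
  16='bed' goto e→17
  17='bede' goto c→18
  18='bedec' goto ·  ←P5
  19='abc' goto ·  ←P6
  20='bc' goto ·  ←P7

Failure links (BFS by depth):
  fail(1) 'c': from fail(0)=0 chase 'c': 0 ⇒ 0;  out=∅∪out(0)=∅
  fail(4) 'b': from fail(0)=0 chase 'b': 0 ⇒ 0;  out={1}∪out(0)={1}
  fail(11) 'a': from fail(0)=0 chase 'a': 0 ⇒ 0;  out=∅∪out(0)=∅
  fail(2) 'ce': from fail(1)=0 chase 'e': 0 ⇒ 0;  out=∅∪out(0)=∅
  fail(5) 'be': from fail(4)=0 chase 'e': 0 ⇒ 0;  out={2}∪out(0)={2}
  fail(6) 'bd': from fail(4)=0 chase 'd': 0 ⇒ 0;  out=∅∪out(0)=∅
  fail(12) 'ab': from fail(11)=0 chase 'b': 0 ⇒ 4;  out=∅∪out(4)={1}
  fail(20) 'bc': from fail(4)=0 chase 'c': 0 ⇒ 1;  out={7}∪out(1)={7}
  fail(3) 'cec': from fail(2)=0 chase 'c': 0 ⇒ 1;  out={0}∪out(1)={0}
  fail(7) 'bdd': from fail(6)=0 chase 'd': 0 ⇒ 0;  out=∅∪out(0)=∅
  fail(13) 'abe': from fail(12)=4 chase 'e': 4 ⇒ 5;  out=∅∪out(5)={2}
  fail(16) 'bed': from fail(5)=0 chase 'd': 0 ⇒ 0;  out=∅∪out(0)=∅
  fail(19) 'abc': from fail(12)=4 chase 'c': 4 ⇒ 20;  out={6}∪out(20)={6,7}
  fail(8) 'bddc': from fail(7)=0 chase 'c': 0 ⇒ 1;  out=∅∪out(1)=∅
  fail(14) 'abed': from fail(13)=5 chase 'd': 5 ⇒ 16;  out=∅∪out(16)=∅
  fail(17) 'bede': from fail(16)=0 chase 'e': 0 ⇒ 0;  out=∅∪out(0)=∅
  fail(9) 'bddce': from fail(8)=1 chase 'e': 1 ⇒ 2;  out=∅∪out(2)=∅
  fail(15) 'abedc': from fail(14)=16 chase 'c': 16→0 ⇒ 1;  out={4}∪out(1)={4}
  fail(18) 'bedec': from fail(17)=0 chase 'c': 0 ⇒ 1;  out={5}∪out(1)={5}
  fail(10) 'bddcea': from fail(9)=2 chase 'a': 2→0 ⇒ 11;  out={3}∪out(11)={3}

Text stream:
pos 0 'a': at 11
pos 1 'b': at 12  ** P1@[1:1]
pos 2 'b': at 4 (via fail)  ** P1@[2:2]
pos 3 'd': at 6
pos 4 'a': at 11 (via fail)
pos 5 'c': at 1 (via fail)
pos 6 'e': at 2
pos 7 'a': at 11 (via fail)
pos 8 'b': at 12  ** P1@[8:8]
pos 9 'c': at 19  ** P6@[7:9],P7@[8:9]
pos 10 'b': at 4 (via fail)  ** P1@[10:10]
pos 11 'e': at 5  ** P2@[10:11]
pos 12 'a': at 11 (via fail)
pos 13 'a': at 11 (via fail)
pos 14 'b': at 12  ** P1@[14:14]
pos 15 'e': at 13  ** P2@[14:15]
pos 16 'd': at 14
pos 17 'c': at 15  ** P4@[13:17]
pos 18 'a': at 11 (via fail)
pos 19 'a': at 11 (via fail)
pos 20 'b': at 12  ** P1@[20:20]
pos 21 'c': at 19  ** P6@[19:21],P7@[20:21]
pos 22 'a': at 11 (via fail)
pos 23 'b': at 12  ** P1@[23:23]
pos 24 'e': at 13  ** P2@[23:24]
pos 25 'd': at 14
pos 26 'c': at 15  ** P4@[22:26]
pos 27 'b': at 4 (via fail)  ** P1@[27:27]
pos 28 'a': at 11 (via fail)
pos 29 'a': at 11 (via fail)

Matches: [[1,1],[2,1],[8,1],[9,6],[9,7],[10,1],[11,2],[14,1],[15,2],[17,4],[20,1],[21,6],[21,7],[23,1],[24,2],[26,4],[27,1]]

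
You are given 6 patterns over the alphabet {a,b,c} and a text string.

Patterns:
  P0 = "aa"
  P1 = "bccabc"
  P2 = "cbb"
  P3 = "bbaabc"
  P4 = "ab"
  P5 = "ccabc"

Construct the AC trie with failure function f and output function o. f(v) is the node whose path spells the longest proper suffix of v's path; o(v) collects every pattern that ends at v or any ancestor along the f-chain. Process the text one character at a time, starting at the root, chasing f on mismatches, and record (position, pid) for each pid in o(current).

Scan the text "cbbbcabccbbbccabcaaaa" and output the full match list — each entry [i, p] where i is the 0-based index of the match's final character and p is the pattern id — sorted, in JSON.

Construct AC machine:
Trie nodes:
  n0 'ε': a→1 b→3 c→9
  n1 'a': a→2 b→17
  n2 'aa': ·  ←P0
  n3 'b': b→12 c→4
  n4 'bc': c→5
  n5 'bcc': a→6
  n6 'bcca': b→7
  n7 'bccab': c→8
  n8 'bccabc': ·  ←P1
  n9 'c': b→10 c→18
  n10 'cb': b→11
  n11 'cbb': ·  ←P2
  n12 'bb': a→13
  n13 'bba': a→14
  n14 'bbaa': b→15
  n15 'bbaab': c→16
  n16 'bbaabc': ·  ←P3
  n17 'ab': ·  ←P4
  n18 'cc': a→19
  n19 'cca': b→20
  n20 'ccab': c→21
  n21 'ccabc': ·  ←P5

BFS fail/out derivation:
  n1('a'): parent n0 fail=0; on 'a' 0 → fail=0;  out ∅∪∅=∅
  n3('b'): parent n0 fail=0; on 'b' 0 → fail=0;  out ∅∪∅=∅
  n9('c'): parent n0 fail=0; on 'c' 0 → fail=0;  out ∅∪∅=∅
  n2('aa'): parent n1 fail=0; on 'a' 0 → fail=1;  out {0}∪∅={0}
  n4('bc'): parent n3 fail=0; on 'c' 0 → fail=9;  out ∅∪∅=∅
  n10('cb'): parent n9 fail=0; on 'b' 0 → fail=3;  out ∅∪∅=∅
  n12('bb'): parent n3 fail=0; on 'b' 0 → fail=3;  out ∅∪∅=∅
  n17('ab'): parent n1 fail=0; on 'b' 0 → fail=3;  out {4}∪∅={4}
  n18('cc'): parent n9 fail=0; on 'c' 0 → fail=9;  out ∅∪∅=∅
  n5('bcc'): parent n4 fail=9; on 'c' 9 → fail=18;  out ∅∪∅=∅
  n11('cbb'): parent n10 fail=3; on 'b' 3 → fail=12;  out {2}∪∅={2}
  n13('bba'): parent n12 fail=3; on 'a' 3→0 → fail=1;  out ∅∪∅=∅
  n19('cca'): parent n18 fail=9; on 'a' 9→0 → fail=1;  out ∅∪∅=∅
  n6('bcca'): parent n5 fail=18; on 'a' 18 → fail=19;  out ∅∪∅=∅
  n14('bbaa'): parent n13 fail=1; on 'a' 1 → fail=2;  out ∅∪{0}={0}
  n20('ccab'): parent n19 fail=1; on 'b' 1 → fail=17;  out ∅∪{4}={4}
  n7('bccab'): parent n6 fail=19; on 'b' 19 → fail=20;  out ∅∪{4}={4}
  n15('bbaab'): parent n14 fail=2; on 'b' 2→1 → fail=17;  out ∅∪{4}={4}
  n21('ccabc'): parent n20 fail=17; on 'c' 17→3 → fail=4;  out {5}∪∅={5}
  n8('bccabc'): parent n7 fail=20; on 'c' 20 → fail=21;  out {1}∪{5}={1,5}
  n16('bbaabc'): parent n15 fail=17; on 'c' 17→3 → fail=4;  out {3}∪∅={3}

Run:
[0] read 'c'  n0⇒n9
[1] read 'b'  n9⇒n10
[2] read 'b'  n10⇒n11  ** P2@[0:2]
[3] read 'b'  n11⇒n12 (fail-walked)
[4] read 'c'  n12⇒n4 (fail-walked)
[5] read 'a'  n4⇒n1 (fail-walked)
[6] read 'b'  n1⇒n17  ** P4@[5:6]
[7] read 'c'  n17⇒n4 (fail-walked)
[8] read 'c'  n4⇒n5
[9] read 'b'  n5⇒n10 (fail-walked)
[10] read 'b'  n10⇒n11  ** P2@[8:10]
[11] read 'b'  n11⇒n12 (fail-walked)
[12] read 'c'  n12⇒n4 (fail-walked)
[13] read 'c'  n4⇒n5
[14] read 'a'  n5⇒n6
[15] read 'b'  n6⇒n7  ** P4@[14:15]
[16] read 'c'  n7⇒n8  ** P1@[11:16],P5@[12:16]
[17] read 'a'  n8⇒n1 (fail-walked)
[18] read 'a'  n1⇒n2  ** P0@[17:18]
[19] read 'a'  n2⇒n2 (fail-walked)  ** P0@[18:19]
[20] read 'a'  n2⇒n2 (fail-walked)  ** P0@[19:20]

All matches (sorted): [[2,2],[6,4],[10,2],[15,4],[16,1],[16,5],[18,0],[19,0],[20,0]]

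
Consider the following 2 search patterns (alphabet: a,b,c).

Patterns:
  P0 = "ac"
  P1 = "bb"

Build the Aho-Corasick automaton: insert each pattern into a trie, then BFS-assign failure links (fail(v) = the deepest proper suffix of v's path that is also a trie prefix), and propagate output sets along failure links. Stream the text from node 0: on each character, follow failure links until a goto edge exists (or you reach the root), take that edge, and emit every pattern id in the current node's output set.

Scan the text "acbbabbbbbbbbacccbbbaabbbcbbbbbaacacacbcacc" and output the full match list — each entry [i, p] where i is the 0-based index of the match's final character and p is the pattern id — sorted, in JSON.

Construct AC machine:
Trie (insert patterns):
  n0 'ε': a→1 b→3
  n1 'a': c→2
  n2 'ac': ·  ←P0
  n3 'b': b→4
  n4 'bb': ·  ←P1

Failure links (BFS by depth):
  fail(1) 'a': from fail(0)=0 chase 'a': 0 ⇒ 0;  out=∅∪out(0)=∅
  fail(3) 'b': from fail(0)=0 chase 'b': 0 ⇒ 0;  out=∅∪out(0)=∅
  fail(2) 'ac': from fail(1)=0 chase 'c': 0 ⇒ 0;  out={0}∪out(0)={0}
  fail(4) 'bb': from fail(3)=0 chase 'b': 0 ⇒ 3;  out={1}∪out(3)={1}

Text stream:
[0] read 'a'  n0⇒n1
[1] read 'c'  n1⇒n2  → match P0@[0:1]
[2] read 'b'  n2⇒n3 (via fail)
[3] read 'b'  n3⇒n4  → match P1@[2:3]
[4] read 'a'  n4⇒n1 (via fail)
[5] read 'b'  n1⇒n3 (via fail)
[6] read 'b'  n3⇒n4  → match P1@[5:6]
[7] read 'b'  n4⇒n4 (via fail)  → match P1@[6:7]
[8] read 'b'  n4⇒n4 (via fail)  → match P1@[7:8]
[9] read 'b'  n4⇒n4 (via fail)  → match P1@[8:9]
[10] read 'b'  n4⇒n4 (via fail)  → match P1@[9:10]
[11] read 'b'  n4⇒n4 (via fail)  → match P1@[10:11]
[12] read 'b'  n4⇒n4 (via fail)  → match P1@[11:12]
[13] read 'a'  n4⇒n1 (via fail)
[14] read 'c'  n1⇒n2  → match P0@[13:14]
[15] read 'c'  n2⇒n0 (via fail)
[16] read 'c'  n0⇒n0
[17] read 'b'  n0⇒n3
[18] read 'b'  n3⇒n4  → match P1@[17:18]
[19] read 'b'  n4⇒n4 (via fail)  → match P1@[18:19]
[20] read 'a'  n4⇒n1 (via fail)
[21] read 'a'  n1⇒n1 (via fail)
[22] read 'b'  n1⇒n3 (via fail)
[23] read 'b'  n3⇒n4  → match P1@[22:23]
[24] read 'b'  n4⇒n4 (via fail)  → match P1@[23:24]
[25] read 'c'  n4⇒n0 (via fail)
[26] read 'b'  n0⇒n3
[27] read 'b'  n3⇒n4  → match P1@[26:27]
[28] read 'b'  n4⇒n4 (via fail)  → match P1@[27:28]
[29] read 'b'  n4⇒n4 (via fail)  → match P1@[28:29]
[30] read 'b'  n4⇒n4 (via fail)  → match P1@[29:30]
[31] read 'a'  n4⇒n1 (via fail)
[32] read 'a'  n1⇒n1 (via fail)
[33] read 'c'  n1⇒n2  → match P0@[32:33]
[34] read 'a'  n2⇒n1 (via fail)
[35] read 'c'  n1⇒n2  → match P0@[34:35]
[36] read 'a'  n2⇒n1 (via fail)
[37] read 'c'  n1⇒n2  → match P0@[36:37]
[38] read 'b'  n2⇒n3 (via fail)
[39] read 'c'  n3⇒n0 (via fail)
[40] read 'a'  n0⇒n1
[41] read 'c'  n1⇒n2  → match P0@[40:41]
[42] read 'c'  n2⇒n0 (via fail)

All matches (sorted): [[1,0],[3,1],[6,1],[7,1],[8,1],[9,1],[10,1],[11,1],[12,1],[14,0],[18,1],[19,1],[23,1],[24,1],[27,1],[28,1],[29,1],[30,1],[33,0],[35,0],[37,0],[41,0]]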